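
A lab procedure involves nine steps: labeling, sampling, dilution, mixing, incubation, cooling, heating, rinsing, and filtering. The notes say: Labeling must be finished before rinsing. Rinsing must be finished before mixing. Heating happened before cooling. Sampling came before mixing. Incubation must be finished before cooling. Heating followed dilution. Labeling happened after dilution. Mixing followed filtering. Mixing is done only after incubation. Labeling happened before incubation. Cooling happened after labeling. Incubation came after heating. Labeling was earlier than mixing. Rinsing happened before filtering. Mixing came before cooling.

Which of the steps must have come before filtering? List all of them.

dilution, labeling, rinsing

Directly stated before filtering: rinsing.
Dilution reaches filtering via dilution → labeling → rinsing → filtering.
Labeling reaches filtering via labeling → rinsing → filtering.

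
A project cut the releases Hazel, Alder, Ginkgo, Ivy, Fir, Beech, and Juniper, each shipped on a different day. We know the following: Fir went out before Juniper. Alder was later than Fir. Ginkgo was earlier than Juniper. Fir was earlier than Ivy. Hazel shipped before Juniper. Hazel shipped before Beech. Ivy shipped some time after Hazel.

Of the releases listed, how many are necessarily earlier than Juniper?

Directly stated before Juniper: Fir, Ginkgo, and Hazel.
No chain forces Ivy (or any of the others) ahead of Juniper.
That's Fir, Ginkgo, and Hazel — 3 in all.

3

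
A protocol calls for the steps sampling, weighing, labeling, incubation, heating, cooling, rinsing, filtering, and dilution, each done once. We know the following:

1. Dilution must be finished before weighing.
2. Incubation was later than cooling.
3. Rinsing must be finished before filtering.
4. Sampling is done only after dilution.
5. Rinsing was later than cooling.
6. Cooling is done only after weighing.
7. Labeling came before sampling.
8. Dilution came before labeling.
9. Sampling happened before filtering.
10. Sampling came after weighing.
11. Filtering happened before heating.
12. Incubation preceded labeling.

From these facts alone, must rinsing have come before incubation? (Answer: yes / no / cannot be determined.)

No chain of stated constraints runs from rinsing to incubation, and none runs from incubation to rinsing either.
So the relative order of rinsing and incubation is not fixed by the given facts.

cannot be determined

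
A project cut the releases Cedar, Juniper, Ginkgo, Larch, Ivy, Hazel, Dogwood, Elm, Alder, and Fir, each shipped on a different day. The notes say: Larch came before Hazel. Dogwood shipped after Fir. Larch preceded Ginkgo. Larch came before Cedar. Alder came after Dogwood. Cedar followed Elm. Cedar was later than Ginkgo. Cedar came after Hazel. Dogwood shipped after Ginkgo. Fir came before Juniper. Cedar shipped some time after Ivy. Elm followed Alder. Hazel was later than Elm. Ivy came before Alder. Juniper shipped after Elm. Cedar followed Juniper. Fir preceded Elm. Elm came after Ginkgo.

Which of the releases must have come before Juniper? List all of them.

Alder, Dogwood, Elm, Fir, Ginkgo, Ivy, Larch

Directly stated before Juniper: Elm and Fir.
Alder reaches Juniper via Alder → Elm → Juniper.
Dogwood reaches Juniper via Dogwood → Alder → Elm → Juniper.
Ginkgo reaches Juniper via Ginkgo → Elm → Juniper.
Likewise Ivy and Larch each reach Juniper by chaining the stated constraints.
No chain forces Hazel (or any of the others) ahead of Juniper.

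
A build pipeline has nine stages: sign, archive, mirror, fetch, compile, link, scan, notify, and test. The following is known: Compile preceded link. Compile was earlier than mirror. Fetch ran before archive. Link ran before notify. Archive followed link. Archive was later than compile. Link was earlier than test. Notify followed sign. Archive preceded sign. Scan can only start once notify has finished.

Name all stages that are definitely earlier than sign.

Directly stated before sign: archive.
Compile reaches sign via compile → archive → sign.
Fetch reaches sign via fetch → archive → sign.
Link reaches sign via link → archive → sign.
No chain forces test (or any of the others) ahead of sign.

archive, compile, fetch, link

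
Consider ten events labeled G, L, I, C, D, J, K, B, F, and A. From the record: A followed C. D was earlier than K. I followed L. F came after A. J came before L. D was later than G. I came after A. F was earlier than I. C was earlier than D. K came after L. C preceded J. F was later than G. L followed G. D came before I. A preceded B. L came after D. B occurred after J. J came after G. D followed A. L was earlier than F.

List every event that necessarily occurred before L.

A, C, D, G, J

Directly stated before L: D, G, and J.
A reaches L via A → D → L.
C reaches L via C → D → L.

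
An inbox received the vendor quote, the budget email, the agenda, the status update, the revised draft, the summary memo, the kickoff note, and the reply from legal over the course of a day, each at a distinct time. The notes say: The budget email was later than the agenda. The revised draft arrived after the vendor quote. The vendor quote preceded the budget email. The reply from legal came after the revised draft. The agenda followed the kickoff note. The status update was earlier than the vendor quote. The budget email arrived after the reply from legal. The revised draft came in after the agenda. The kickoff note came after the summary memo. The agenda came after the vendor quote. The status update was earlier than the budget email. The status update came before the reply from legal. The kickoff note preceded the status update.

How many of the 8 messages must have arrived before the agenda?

Directly stated before the agenda: the kickoff note and the vendor quote.
The status update reaches the agenda via the status update → the vendor quote → the agenda.
The summary memo reaches the agenda via the summary memo → the kickoff note → the agenda.
That's the kickoff note, the status update, the summary memo, and the vendor quote — 4 in all.

4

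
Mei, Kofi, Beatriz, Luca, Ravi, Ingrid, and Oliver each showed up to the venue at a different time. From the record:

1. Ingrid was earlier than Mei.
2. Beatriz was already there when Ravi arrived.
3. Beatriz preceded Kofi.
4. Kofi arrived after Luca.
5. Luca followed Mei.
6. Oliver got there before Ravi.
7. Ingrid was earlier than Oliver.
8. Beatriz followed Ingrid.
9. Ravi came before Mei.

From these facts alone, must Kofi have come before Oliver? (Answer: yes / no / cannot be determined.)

Tracing the constraints gives Oliver → Ravi → Mei → Luca → Kofi, so Oliver must come before Kofi.
That means Kofi cannot be before Oliver.

no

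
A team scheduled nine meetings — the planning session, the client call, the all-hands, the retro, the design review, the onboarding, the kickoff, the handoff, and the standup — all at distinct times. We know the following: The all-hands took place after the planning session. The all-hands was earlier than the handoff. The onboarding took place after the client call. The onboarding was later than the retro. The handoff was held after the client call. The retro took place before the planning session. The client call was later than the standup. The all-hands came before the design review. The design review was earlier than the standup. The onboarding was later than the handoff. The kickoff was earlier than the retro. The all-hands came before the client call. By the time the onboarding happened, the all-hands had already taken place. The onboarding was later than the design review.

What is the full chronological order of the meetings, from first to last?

The constraints fix every adjacent pair, so only one ordering works:
the kickoff → the retro → the planning session → the all-hands → the design review → the standup → the client call → the handoff → the onboarding.

the kickoff, the retro, the planning session, the all-hands, the design review, the standup, the client call, the handoff, the onboarding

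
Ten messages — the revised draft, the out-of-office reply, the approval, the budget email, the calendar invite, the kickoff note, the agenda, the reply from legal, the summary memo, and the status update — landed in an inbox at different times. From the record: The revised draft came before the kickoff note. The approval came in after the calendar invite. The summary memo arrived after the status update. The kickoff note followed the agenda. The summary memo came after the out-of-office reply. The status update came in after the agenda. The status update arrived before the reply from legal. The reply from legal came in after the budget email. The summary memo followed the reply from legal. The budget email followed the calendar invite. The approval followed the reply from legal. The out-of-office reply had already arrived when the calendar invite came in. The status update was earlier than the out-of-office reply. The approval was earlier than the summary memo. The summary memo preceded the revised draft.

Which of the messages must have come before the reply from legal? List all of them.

Directly stated before the reply from legal: the budget email and the status update.
The agenda reaches the reply from legal via the agenda → the status update → the reply from legal.
The calendar invite reaches the reply from legal via the calendar invite → the budget email → the reply from legal.
The out-of-office reply reaches the reply from legal via the out-of-office reply → the calendar invite → the budget email → the reply from legal.
No chain forces the revised draft (or any of the others) ahead of the reply from legal.

the agenda, the budget email, the calendar invite, the out-of-office reply, the status update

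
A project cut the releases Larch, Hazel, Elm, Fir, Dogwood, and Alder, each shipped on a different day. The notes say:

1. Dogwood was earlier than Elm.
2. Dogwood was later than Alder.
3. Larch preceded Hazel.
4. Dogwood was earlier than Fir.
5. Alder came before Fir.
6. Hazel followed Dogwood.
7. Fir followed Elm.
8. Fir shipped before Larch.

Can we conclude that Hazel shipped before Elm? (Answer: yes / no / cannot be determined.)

no

Tracing the constraints gives Elm → Fir → Larch → Hazel, so Elm must come before Hazel.
That means Hazel cannot be before Elm.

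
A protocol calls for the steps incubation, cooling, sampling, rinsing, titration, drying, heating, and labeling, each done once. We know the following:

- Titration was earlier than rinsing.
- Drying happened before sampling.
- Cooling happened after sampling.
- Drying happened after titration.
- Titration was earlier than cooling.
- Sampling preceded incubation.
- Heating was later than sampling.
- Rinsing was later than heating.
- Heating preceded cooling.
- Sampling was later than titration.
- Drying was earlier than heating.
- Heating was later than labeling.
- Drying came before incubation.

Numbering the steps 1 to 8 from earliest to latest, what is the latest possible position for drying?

Drying must come before cooling, heating, incubation, rinsing, and sampling — 5 steps forced after it.
Everything else can be placed before drying in some valid order, so drying can sit as late as position 8 − 5 = 3.

3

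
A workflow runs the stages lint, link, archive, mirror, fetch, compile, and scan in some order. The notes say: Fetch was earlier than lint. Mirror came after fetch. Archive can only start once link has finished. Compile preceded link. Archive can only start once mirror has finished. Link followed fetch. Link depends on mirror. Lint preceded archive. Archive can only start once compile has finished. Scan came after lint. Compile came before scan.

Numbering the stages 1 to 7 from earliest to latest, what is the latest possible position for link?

Link must come before archive — 1 stage forced after it.
Everything else can be placed before link in some valid order, so link can sit as late as position 7 − 1 = 6.

6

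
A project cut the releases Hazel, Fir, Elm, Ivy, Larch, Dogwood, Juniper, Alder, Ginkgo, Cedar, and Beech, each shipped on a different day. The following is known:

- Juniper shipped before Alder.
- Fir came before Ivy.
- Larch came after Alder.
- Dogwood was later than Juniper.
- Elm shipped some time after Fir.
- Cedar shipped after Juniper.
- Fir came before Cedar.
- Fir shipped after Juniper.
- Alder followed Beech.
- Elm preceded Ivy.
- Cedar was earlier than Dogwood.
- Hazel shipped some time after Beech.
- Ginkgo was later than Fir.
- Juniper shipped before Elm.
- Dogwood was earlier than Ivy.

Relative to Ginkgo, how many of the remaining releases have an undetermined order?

Forced before Ginkgo: Fir and Juniper.
That leaves Alder, Beech, Cedar, Dogwood, Elm, Hazel, Ivy, and Larch with no forced order relative to Ginkgo — 8.

8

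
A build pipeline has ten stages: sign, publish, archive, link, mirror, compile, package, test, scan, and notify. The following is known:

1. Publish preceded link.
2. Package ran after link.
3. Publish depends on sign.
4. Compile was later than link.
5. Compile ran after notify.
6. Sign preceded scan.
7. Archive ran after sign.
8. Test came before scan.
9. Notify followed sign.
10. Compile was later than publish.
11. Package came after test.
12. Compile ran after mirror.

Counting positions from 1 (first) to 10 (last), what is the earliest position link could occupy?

Publish and sign must both come before link — 2 forced predecessors.
Nothing else is forced ahead of link, so its earliest slot is position 2 + 1 = 3.

3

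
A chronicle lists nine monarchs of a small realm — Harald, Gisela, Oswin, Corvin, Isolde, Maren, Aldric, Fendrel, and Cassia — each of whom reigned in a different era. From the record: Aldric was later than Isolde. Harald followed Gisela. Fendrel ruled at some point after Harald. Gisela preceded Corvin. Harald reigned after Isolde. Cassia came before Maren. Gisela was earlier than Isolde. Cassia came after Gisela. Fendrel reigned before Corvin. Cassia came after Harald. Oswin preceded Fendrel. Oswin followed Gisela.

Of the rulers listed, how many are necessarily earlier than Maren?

4

Directly stated before Maren: Cassia.
Gisela reaches Maren via Gisela → Cassia → Maren.
Harald reaches Maren via Harald → Cassia → Maren.
Isolde reaches Maren via Isolde → Harald → Cassia → Maren.
No chain forces Oswin (or any of the others) ahead of Maren.
That's Cassia, Gisela, Harald, and Isolde — 4 in all.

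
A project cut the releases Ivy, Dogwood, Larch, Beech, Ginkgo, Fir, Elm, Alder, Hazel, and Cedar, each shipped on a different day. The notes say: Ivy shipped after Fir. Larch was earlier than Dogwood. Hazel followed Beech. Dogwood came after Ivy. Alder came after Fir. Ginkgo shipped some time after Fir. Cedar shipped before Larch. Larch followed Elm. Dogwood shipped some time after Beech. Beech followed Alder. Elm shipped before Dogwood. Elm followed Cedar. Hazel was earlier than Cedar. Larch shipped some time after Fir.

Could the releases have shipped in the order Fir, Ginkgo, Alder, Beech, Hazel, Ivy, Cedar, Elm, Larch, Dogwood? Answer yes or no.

Check each stated constraint against the proposed order — e.g. Beech is ahead of Dogwood; Fir is ahead of Larch. Every pair is in the required order; nothing is violated.

yes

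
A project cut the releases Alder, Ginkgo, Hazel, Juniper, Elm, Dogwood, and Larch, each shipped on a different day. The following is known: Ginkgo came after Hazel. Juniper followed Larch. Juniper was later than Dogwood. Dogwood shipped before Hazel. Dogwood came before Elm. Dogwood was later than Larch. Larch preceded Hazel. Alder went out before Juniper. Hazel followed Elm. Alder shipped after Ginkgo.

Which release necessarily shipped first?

Larch has a chain of constraints placing it before every other release, so Larch must be first.

Larch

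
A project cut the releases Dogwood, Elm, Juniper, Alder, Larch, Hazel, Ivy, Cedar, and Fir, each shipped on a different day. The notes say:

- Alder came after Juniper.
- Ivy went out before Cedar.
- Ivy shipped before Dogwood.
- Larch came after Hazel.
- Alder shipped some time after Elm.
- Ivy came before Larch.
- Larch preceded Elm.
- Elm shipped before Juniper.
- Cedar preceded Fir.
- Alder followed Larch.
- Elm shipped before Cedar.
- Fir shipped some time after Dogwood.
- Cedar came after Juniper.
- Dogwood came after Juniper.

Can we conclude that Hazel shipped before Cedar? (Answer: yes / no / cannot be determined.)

yes

Chain the constraints: Hazel → Larch → Elm → Cedar. Each link is directly stated, so Hazel comes before Cedar.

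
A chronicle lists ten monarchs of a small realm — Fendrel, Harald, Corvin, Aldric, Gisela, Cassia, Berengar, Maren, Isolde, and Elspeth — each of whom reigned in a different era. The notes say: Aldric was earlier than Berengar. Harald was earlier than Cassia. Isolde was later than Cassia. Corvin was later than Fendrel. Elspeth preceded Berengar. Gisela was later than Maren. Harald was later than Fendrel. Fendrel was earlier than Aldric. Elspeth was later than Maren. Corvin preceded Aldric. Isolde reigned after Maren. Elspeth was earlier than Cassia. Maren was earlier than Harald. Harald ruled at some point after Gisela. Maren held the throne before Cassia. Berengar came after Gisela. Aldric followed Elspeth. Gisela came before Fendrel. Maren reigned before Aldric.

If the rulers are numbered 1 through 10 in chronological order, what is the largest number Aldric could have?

9

Aldric must come before Berengar — 1 ruler forced after them.
Everything else can be placed before Aldric in some valid order, so Aldric can sit as late as position 10 − 1 = 9.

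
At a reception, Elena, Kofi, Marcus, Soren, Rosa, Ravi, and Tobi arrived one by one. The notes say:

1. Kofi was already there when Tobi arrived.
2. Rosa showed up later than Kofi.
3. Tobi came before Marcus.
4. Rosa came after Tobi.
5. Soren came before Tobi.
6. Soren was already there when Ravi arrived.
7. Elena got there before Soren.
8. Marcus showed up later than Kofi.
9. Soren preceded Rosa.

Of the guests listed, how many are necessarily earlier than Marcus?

4

Directly stated before Marcus: Kofi and Tobi.
Elena reaches Marcus via Elena → Soren → Tobi → Marcus.
Soren reaches Marcus via Soren → Tobi → Marcus.
That's Elena, Kofi, Soren, and Tobi — 4 in all.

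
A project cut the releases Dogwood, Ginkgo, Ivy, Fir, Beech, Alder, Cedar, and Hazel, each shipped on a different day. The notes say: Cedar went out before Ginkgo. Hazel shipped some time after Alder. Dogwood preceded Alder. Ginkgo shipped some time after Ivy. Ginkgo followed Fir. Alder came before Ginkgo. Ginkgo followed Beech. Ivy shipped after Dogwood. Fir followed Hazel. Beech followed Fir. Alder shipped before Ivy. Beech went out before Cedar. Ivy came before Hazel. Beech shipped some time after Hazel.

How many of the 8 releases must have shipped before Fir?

4

Directly stated before Fir: Hazel.
Alder reaches Fir via Alder → Hazel → Fir.
Dogwood reaches Fir via Dogwood → Ivy → Hazel → Fir.
Ivy reaches Fir via Ivy → Hazel → Fir.
No chain forces Cedar (or any of the others) ahead of Fir.
That's Alder, Dogwood, Hazel, and Ivy — 4 in all.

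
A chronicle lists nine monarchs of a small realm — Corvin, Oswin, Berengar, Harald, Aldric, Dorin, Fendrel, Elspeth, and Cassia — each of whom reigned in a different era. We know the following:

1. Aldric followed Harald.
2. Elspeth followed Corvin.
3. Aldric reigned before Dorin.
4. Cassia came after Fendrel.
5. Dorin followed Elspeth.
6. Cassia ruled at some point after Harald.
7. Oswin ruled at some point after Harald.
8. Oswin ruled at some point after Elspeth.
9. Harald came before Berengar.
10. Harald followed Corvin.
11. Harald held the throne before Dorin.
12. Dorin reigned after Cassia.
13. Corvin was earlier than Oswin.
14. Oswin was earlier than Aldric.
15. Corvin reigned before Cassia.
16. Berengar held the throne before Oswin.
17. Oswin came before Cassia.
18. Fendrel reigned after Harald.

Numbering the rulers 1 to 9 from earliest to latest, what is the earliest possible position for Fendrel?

3

Corvin and Harald must both come before Fendrel — 2 forced predecessors.
Nothing else is forced ahead of Fendrel, so their earliest slot is position 2 + 1 = 3.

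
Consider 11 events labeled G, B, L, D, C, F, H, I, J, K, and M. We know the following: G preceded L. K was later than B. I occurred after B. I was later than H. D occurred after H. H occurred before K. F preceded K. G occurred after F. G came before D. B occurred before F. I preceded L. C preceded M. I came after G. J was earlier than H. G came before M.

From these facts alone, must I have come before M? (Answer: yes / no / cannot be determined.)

No chain of stated constraints runs from I to M, and none runs from M to I either.
So the relative order of I and M is not fixed by the given facts.

cannot be determined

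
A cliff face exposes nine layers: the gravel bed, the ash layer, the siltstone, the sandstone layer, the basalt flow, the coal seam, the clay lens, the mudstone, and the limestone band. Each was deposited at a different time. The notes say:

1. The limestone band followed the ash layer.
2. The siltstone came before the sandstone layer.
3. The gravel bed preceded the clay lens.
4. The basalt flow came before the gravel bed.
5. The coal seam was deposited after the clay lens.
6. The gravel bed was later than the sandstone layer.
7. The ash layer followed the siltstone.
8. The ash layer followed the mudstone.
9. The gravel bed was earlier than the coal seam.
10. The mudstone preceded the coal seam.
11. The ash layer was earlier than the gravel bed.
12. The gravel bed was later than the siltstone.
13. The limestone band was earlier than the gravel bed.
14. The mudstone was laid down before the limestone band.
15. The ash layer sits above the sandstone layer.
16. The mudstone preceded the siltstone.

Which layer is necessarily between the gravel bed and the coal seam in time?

Tracing the constraints gives the gravel bed → the clay lens → the coal seam, so the clay lens sits after the gravel bed and before the coal seam.
No other layer is forced both after the gravel bed and before the coal seam.

the clay lens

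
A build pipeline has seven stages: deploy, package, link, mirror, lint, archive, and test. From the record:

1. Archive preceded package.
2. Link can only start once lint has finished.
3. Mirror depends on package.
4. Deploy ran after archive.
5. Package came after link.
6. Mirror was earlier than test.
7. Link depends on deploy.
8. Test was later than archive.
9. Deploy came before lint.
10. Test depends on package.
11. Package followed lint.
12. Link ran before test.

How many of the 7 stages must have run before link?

Directly stated before link: deploy and lint.
Archive reaches link via archive → deploy → link.
No chain forces mirror (or any of the others) ahead of link.
That's archive, deploy, and lint — 3 in all.

3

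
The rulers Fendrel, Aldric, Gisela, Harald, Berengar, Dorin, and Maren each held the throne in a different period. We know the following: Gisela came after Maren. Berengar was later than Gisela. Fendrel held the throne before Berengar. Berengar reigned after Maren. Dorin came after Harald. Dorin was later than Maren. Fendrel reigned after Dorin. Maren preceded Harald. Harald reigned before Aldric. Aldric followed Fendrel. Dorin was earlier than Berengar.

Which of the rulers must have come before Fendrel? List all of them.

Directly stated before Fendrel: Dorin.
Harald reaches Fendrel via Harald → Dorin → Fendrel.
Maren reaches Fendrel via Maren → Dorin → Fendrel.
No chain forces Gisela (or any of the others) ahead of Fendrel.

Dorin, Harald, Maren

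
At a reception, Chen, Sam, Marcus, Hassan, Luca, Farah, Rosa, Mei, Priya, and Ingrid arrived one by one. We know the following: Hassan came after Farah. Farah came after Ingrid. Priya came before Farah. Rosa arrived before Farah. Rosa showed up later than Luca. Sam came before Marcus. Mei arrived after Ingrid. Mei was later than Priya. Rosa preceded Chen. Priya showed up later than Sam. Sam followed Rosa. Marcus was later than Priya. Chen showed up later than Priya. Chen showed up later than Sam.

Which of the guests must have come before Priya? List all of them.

Directly stated before Priya: Sam.
Luca reaches Priya via Luca → Rosa → Sam → Priya.
Rosa reaches Priya via Rosa → Sam → Priya.

Luca, Rosa, Sam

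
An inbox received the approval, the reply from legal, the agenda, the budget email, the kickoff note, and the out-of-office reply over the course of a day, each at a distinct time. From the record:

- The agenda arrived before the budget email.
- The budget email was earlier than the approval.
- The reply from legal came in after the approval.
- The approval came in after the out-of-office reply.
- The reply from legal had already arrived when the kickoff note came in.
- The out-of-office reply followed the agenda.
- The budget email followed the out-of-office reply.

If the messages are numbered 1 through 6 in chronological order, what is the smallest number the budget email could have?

3

The agenda and the out-of-office reply must both come before the budget email — 2 forced predecessors.
Nothing else is forced ahead of the budget email, so its earliest slot is position 2 + 1 = 3.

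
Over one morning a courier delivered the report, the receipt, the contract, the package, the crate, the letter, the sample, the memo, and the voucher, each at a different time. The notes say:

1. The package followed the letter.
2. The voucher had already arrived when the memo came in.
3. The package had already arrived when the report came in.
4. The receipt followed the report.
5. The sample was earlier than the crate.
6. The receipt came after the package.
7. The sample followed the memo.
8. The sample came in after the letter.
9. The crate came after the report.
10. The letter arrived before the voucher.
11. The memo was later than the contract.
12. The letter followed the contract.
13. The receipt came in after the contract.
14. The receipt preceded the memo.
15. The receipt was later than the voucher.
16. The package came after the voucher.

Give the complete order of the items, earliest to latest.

the contract, the letter, the voucher, the package, the report, the receipt, the memo, the sample, the crate

The constraints fix every adjacent pair, so only one ordering works:
the contract → the letter → the voucher → the package → the report → the receipt → the memo → the sample → the crate.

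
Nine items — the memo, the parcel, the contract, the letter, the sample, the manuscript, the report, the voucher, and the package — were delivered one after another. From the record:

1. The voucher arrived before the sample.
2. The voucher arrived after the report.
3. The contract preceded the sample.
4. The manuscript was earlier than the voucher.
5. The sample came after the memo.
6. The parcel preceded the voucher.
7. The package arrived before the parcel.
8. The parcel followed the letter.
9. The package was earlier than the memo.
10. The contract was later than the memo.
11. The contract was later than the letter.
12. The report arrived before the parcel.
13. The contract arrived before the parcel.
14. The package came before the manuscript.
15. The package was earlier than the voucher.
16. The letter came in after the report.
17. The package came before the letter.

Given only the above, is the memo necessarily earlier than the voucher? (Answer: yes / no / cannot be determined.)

yes

Chain the constraints: the memo → the contract → the parcel → the voucher. Each link is directly stated, so the memo comes before the voucher.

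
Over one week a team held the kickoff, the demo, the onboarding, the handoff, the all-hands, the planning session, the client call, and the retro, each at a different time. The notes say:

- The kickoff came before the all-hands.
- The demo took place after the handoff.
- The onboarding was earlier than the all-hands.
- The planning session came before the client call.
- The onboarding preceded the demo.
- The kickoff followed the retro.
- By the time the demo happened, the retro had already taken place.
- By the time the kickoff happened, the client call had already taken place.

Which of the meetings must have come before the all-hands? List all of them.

the client call, the kickoff, the onboarding, the planning session, the retro

Directly stated before the all-hands: the kickoff and the onboarding.
The client call reaches the all-hands via the client call → the kickoff → the all-hands.
The planning session reaches the all-hands via the planning session → the client call → the kickoff → the all-hands.
The retro reaches the all-hands via the retro → the kickoff → the all-hands.
No chain forces the handoff (or any of the others) ahead of the all-hands.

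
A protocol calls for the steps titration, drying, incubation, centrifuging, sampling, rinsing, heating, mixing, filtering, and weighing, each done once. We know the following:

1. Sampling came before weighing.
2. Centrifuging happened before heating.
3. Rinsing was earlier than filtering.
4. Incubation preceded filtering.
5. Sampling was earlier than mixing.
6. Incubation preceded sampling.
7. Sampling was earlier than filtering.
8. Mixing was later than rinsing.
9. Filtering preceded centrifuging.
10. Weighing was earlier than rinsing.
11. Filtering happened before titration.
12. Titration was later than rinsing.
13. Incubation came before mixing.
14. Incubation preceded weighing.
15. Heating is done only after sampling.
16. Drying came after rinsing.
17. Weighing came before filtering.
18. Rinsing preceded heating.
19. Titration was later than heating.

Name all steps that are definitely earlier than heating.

centrifuging, filtering, incubation, rinsing, sampling, weighing

Directly stated before heating: centrifuging, rinsing, and sampling.
Filtering reaches heating via filtering → centrifuging → heating.
Incubation reaches heating via incubation → sampling → heating.
Weighing reaches heating via weighing → rinsing → heating.
No chain forces drying (or any of the others) ahead of heating.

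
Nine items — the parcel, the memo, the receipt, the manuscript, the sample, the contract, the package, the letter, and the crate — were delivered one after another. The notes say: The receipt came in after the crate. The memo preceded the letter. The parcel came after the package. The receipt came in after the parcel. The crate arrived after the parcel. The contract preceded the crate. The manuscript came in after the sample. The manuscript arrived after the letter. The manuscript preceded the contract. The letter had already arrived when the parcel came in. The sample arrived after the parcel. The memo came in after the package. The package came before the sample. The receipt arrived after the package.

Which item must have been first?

The package has a chain of constraints placing it before every other item, so the package must be first.

the package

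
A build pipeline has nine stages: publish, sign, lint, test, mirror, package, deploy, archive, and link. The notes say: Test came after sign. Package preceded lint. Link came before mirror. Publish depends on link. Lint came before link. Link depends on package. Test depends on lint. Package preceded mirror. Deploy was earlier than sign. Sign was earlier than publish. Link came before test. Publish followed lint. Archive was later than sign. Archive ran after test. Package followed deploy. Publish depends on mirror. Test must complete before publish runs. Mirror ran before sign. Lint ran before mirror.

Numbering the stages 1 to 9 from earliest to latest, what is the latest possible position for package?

2

Package must come before archive, link, lint, mirror, publish, sign, and test — 7 stages forced after it.
Everything else can be placed before package in some valid order, so package can sit as late as position 9 − 7 = 2.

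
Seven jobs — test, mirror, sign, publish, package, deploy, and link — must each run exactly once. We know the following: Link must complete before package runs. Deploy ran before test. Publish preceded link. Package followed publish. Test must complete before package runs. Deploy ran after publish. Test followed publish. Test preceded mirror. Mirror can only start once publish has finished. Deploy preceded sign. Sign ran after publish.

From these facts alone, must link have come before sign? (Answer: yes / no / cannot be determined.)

No chain of stated constraints runs from link to sign, and none runs from sign to link either.
So the relative order of link and sign is not fixed by the given facts.

cannot be determined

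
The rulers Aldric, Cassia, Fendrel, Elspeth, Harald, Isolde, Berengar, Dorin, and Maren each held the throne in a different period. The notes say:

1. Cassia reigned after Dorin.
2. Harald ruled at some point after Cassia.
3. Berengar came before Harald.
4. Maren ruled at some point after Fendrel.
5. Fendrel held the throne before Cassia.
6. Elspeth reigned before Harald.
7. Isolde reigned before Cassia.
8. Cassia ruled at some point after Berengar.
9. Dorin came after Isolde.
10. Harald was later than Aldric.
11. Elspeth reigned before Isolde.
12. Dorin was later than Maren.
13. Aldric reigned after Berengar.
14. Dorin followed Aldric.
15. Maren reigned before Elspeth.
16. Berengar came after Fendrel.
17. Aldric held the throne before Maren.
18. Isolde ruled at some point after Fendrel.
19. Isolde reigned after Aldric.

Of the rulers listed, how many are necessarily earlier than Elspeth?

4

Directly stated before Elspeth: Maren.
Aldric reaches Elspeth via Aldric → Maren → Elspeth.
Berengar reaches Elspeth via Berengar → Aldric → Maren → Elspeth.
Fendrel reaches Elspeth via Fendrel → Maren → Elspeth.
No chain forces Harald (or any of the others) ahead of Elspeth.
That's Aldric, Berengar, Fendrel, and Maren — 4 in all.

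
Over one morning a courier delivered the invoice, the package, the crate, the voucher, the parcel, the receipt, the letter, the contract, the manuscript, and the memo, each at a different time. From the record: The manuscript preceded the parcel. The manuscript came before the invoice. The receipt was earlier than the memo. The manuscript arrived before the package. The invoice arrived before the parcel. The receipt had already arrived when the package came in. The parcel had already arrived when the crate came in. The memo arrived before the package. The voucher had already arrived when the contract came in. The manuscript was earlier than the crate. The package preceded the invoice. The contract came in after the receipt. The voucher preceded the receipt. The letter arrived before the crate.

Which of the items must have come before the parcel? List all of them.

Directly stated before the parcel: the invoice and the manuscript.
The memo reaches the parcel via the memo → the package → the invoice → the parcel.
The package reaches the parcel via the package → the invoice → the parcel.
The receipt reaches the parcel via the receipt → the package → the invoice → the parcel.
Likewise the voucher reaches the parcel by chaining the stated constraints.
No chain forces the crate (or any of the others) ahead of the parcel.

the invoice, the manuscript, the memo, the package, the receipt, the voucher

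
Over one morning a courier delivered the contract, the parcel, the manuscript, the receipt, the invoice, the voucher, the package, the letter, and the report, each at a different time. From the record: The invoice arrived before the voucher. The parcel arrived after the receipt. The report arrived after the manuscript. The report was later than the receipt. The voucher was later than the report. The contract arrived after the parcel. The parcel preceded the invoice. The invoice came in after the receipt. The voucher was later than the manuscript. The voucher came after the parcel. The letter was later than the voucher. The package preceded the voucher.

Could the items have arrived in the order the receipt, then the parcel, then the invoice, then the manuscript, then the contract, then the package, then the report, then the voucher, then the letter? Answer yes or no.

yes

Check each stated constraint against the proposed order — e.g. the receipt is ahead of the report; the parcel is ahead of the voucher. Every pair is in the required order; nothing is violated.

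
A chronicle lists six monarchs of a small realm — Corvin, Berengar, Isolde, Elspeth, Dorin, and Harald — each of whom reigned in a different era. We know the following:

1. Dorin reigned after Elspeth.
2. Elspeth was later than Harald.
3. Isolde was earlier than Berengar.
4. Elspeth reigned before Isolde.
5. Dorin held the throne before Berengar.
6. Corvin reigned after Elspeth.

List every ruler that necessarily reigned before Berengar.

Dorin, Elspeth, Harald, Isolde

Directly stated before Berengar: Dorin and Isolde.
Elspeth reaches Berengar via Elspeth → Dorin → Berengar.
Harald reaches Berengar via Harald → Elspeth → Dorin → Berengar.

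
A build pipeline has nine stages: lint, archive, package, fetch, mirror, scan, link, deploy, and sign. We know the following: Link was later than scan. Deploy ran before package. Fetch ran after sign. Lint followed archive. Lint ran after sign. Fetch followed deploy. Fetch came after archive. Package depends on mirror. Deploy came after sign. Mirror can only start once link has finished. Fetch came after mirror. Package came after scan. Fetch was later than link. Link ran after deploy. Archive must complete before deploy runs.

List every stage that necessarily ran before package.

Directly stated before package: deploy, mirror, and scan.
Archive reaches package via archive → deploy → package.
Link reaches package via link → mirror → package.
Sign reaches package via sign → deploy → package.
No chain forces fetch (or any of the others) ahead of package.

archive, deploy, link, mirror, scan, sign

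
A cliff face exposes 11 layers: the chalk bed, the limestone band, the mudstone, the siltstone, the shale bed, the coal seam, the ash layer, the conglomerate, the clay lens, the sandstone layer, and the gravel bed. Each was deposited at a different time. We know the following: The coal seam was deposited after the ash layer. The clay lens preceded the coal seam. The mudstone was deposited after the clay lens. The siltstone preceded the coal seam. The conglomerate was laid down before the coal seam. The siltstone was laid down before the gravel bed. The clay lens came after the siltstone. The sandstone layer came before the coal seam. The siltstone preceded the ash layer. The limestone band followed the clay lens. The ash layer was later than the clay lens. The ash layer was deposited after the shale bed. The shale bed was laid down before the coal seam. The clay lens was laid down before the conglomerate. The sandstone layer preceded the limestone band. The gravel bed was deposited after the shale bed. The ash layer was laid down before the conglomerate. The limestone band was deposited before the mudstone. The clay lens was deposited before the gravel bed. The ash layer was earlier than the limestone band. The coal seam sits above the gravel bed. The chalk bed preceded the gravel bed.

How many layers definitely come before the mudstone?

6

Directly stated before the mudstone: the clay lens and the limestone band.
The ash layer reaches the mudstone via the ash layer → the limestone band → the mudstone.
The sandstone layer reaches the mudstone via the sandstone layer → the limestone band → the mudstone.
The shale bed reaches the mudstone via the shale bed → the ash layer → the limestone band → the mudstone.
Likewise the siltstone reaches the mudstone by chaining the stated constraints.
That's the ash layer, the clay lens, the limestone band, the sandstone layer, the shale bed, and the siltstone — 6 in all.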